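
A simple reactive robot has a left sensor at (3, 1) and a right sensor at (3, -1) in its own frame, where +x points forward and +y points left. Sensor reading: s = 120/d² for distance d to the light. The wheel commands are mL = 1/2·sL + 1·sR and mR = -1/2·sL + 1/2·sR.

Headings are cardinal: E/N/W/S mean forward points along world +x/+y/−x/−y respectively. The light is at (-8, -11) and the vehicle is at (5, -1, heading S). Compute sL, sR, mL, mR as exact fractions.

left sensor world pos  = (6, -4); dL² = 245
right sensor world pos = (4, -4); dR² = 193
sL = 120/245 = 24/49
sR = 120/193 = 120/193
mL = 1/2·sL + 1·sR = 8196/9457
mR = -1/2·sL + 1/2·sR = 624/9457

24/49 120/193 8196/9457 624/9457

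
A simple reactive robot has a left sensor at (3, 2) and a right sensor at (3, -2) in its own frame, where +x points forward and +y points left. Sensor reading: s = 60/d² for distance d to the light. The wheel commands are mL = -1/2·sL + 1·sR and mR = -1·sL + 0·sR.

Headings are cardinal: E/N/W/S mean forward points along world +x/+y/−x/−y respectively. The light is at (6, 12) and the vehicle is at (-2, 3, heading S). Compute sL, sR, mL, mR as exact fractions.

1/3 15/61 29/366 -1/3

left sensor world pos  = (0, 0); dL² = 180
right sensor world pos = (-4, 0); dR² = 244
sL = 60/180 = 1/3
sR = 60/244 = 15/61
mL = -1/2·sL + 1·sR = 29/366
mR = -1·sL + 0·sR = -1/3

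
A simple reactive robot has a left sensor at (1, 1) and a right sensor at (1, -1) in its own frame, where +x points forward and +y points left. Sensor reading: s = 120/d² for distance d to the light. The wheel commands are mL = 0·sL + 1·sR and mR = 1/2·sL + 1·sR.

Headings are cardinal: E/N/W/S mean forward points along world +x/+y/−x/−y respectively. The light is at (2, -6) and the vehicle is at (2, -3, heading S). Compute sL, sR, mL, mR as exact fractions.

left sensor world pos  = (3, -4); dL² = 5
right sensor world pos = (1, -4); dR² = 5
sL = 120/5 = 24
sR = 120/5 = 24
mL = 0·sL + 1·sR = 24
mR = 1/2·sL + 1·sR = 36

24 24 24 36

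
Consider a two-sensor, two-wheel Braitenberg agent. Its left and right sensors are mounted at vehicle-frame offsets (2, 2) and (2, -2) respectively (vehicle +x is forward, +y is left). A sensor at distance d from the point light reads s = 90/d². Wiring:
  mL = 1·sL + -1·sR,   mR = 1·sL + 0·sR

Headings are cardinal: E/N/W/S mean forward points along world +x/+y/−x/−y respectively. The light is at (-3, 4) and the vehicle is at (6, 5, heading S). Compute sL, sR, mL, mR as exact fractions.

left sensor world pos  = (8, 3); dL² = 122
right sensor world pos = (4, 3); dR² = 50
sL = 90/122 = 45/61
sR = 90/50 = 9/5
mL = 1·sL + -1·sR = -324/305
mR = 1·sL + 0·sR = 45/61

45/61 9/5 -324/305 45/61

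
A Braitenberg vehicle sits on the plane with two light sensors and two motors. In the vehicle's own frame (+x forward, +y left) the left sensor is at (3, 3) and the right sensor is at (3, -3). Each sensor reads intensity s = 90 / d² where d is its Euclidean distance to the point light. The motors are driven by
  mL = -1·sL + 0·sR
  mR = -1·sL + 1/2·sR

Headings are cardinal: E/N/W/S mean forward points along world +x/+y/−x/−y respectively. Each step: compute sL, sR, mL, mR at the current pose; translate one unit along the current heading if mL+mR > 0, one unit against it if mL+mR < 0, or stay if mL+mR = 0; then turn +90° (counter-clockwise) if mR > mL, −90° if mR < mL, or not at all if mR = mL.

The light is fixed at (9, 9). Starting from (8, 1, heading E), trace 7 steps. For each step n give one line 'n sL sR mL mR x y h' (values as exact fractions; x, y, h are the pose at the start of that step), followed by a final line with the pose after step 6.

0 90/29 18/25 -90/29 -1989/725 8 1 E
1 9/5 45/13 -9/5 -9/130 7 1 N
2 90/169 90/61 -90/169 2115/10309 7 0 W
3 45/74 9/16 -45/74 -387/1184 8 0 S
4 90/29 18/25 -90/29 -1989/725 8 1 E
5 9/5 45/13 -9/5 -9/130 7 1 N
6 90/169 90/61 -90/169 2115/10309 7 0 W
final 8 0 S

n=0: pose=(8,1,E); sL=90/29, sR=18/25; mL=-90/29, mR=-1989/725; mL+mR=-4239/725 → advance -1; mR−mL=9/25 → turn +1·90°
n=1: pose=(7,1,N); sL=9/5, sR=45/13; mL=-9/5, mR=-9/130; mL+mR=-243/130 → advance -1; mR−mL=45/26 → turn +1·90°
n=2: pose=(7,0,W); sL=90/169, sR=90/61; mL=-90/169, mR=2115/10309; mL+mR=-3375/10309 → advance -1; mR−mL=45/61 → turn +1·90°
n=3: pose=(8,0,S); sL=45/74, sR=9/16; mL=-45/74, mR=-387/1184; mL+mR=-1107/1184 → advance -1; mR−mL=9/32 → turn +1·90°
n=4: pose=(8,1,E); sL=90/29, sR=18/25; mL=-90/29, mR=-1989/725; mL+mR=-4239/725 → advance -1; mR−mL=9/25 → turn +1·90°
n=5: pose=(7,1,N); sL=9/5, sR=45/13; mL=-9/5, mR=-9/130; mL+mR=-243/130 → advance -1; mR−mL=45/26 → turn +1·90°
n=6: pose=(7,0,W); sL=90/169, sR=90/61; mL=-90/169, mR=2115/10309; mL+mR=-3375/10309 → advance -1; mR−mL=45/61 → turn +1·90°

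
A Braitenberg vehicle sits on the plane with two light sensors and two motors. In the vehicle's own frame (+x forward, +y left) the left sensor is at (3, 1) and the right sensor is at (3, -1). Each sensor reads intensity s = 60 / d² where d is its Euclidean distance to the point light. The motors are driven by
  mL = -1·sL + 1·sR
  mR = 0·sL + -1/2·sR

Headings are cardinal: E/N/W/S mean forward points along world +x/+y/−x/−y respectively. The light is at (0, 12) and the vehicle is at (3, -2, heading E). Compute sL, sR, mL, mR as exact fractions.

12/41 20/87 -224/3567 -10/87

left sensor world pos  = (6, -1); dL² = 205
right sensor world pos = (6, -3); dR² = 261
sL = 60/205 = 12/41
sR = 60/261 = 20/87
mL = -1·sL + 1·sR = -224/3567
mR = 0·sL + -1/2·sR = -10/87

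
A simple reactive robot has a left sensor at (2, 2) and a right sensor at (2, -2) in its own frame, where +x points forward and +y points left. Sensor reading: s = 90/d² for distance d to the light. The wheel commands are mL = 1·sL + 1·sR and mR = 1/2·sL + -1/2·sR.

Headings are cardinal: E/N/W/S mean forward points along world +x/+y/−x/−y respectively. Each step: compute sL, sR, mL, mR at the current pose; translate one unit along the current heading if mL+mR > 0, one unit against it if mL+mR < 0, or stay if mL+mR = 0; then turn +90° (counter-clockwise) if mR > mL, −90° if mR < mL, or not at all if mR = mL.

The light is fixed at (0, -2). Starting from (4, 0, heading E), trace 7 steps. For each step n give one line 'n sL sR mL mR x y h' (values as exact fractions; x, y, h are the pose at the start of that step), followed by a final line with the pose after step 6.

0 45/26 5/2 55/13 -5/13 4 0 E
1 90/49 10 580/49 -200/49 5 0 S
2 9 5 14 2 5 -1 W
3 90/13 2 116/13 32/13 4 -1 N
4 45/26 5/2 55/13 -5/13 4 0 E
5 90/49 10 580/49 -200/49 5 0 S
6 9 5 14 2 5 -1 W
final 4 -1 N

n=0: pose=(4,0,E); sL=45/26, sR=5/2; mL=55/13, mR=-5/13; mL+mR=50/13 → advance +1; mR−mL=-60/13 → turn -1·90°
n=1: pose=(5,0,S); sL=90/49, sR=10; mL=580/49, mR=-200/49; mL+mR=380/49 → advance +1; mR−mL=-780/49 → turn -1·90°
n=2: pose=(5,-1,W); sL=9, sR=5; mL=14, mR=2; mL+mR=16 → advance +1; mR−mL=-12 → turn -1·90°
n=3: pose=(4,-1,N); sL=90/13, sR=2; mL=116/13, mR=32/13; mL+mR=148/13 → advance +1; mR−mL=-84/13 → turn -1·90°
n=4: pose=(4,0,E); sL=45/26, sR=5/2; mL=55/13, mR=-5/13; mL+mR=50/13 → advance +1; mR−mL=-60/13 → turn -1·90°
n=5: pose=(5,0,S); sL=90/49, sR=10; mL=580/49, mR=-200/49; mL+mR=380/49 → advance +1; mR−mL=-780/49 → turn -1·90°
n=6: pose=(5,-1,W); sL=9, sR=5; mL=14, mR=2; mL+mR=16 → advance +1; mR−mL=-12 → turn -1·90°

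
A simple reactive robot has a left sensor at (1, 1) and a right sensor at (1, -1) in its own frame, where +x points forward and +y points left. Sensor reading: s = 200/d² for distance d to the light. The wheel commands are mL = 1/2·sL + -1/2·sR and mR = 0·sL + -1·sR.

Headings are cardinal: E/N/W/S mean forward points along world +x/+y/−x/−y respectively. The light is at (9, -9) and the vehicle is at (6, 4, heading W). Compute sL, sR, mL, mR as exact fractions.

5/4 50/53 65/424 -50/53

left sensor world pos  = (5, 3); dL² = 160
right sensor world pos = (5, 5); dR² = 212
sL = 200/160 = 5/4
sR = 200/212 = 50/53
mL = 1/2·sL + -1/2·sR = 65/424
mR = 0·sL + -1·sR = -50/53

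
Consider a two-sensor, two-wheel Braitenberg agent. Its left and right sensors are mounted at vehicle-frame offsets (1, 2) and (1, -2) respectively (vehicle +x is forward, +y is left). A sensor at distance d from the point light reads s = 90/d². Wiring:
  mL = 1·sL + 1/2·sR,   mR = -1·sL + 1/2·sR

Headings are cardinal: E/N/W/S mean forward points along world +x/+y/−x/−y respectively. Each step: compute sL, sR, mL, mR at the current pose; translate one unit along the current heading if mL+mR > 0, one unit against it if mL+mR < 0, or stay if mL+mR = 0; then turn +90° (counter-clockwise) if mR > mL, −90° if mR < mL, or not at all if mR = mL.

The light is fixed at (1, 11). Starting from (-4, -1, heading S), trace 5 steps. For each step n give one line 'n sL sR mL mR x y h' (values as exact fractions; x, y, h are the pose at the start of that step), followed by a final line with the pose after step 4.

n=0: pose=(-4,-1,S); sL=45/89, sR=45/109; mL=13815/19402, mR=-5805/19402; mL+mR=45/109 → advance +1; mR−mL=-90/89 → turn -1·90°
n=1: pose=(-4,-2,W); sL=10/29, sR=90/157; mL=2875/4553, mR=-265/4553; mL+mR=90/157 → advance +1; mR−mL=-20/29 → turn -1·90°
n=2: pose=(-5,-2,N); sL=45/104, sR=9/16; mL=297/416, mR=-63/416; mL+mR=9/16 → advance +1; mR−mL=-45/52 → turn -1·90°
n=3: pose=(-5,-1,E); sL=18/25, sR=90/221; mL=5103/5525, mR=-2853/5525; mL+mR=90/221 → advance +1; mR−mL=-36/25 → turn -1·90°
n=4: pose=(-4,-1,S); sL=45/89, sR=45/109; mL=13815/19402, mR=-5805/19402; mL+mR=45/109 → advance +1; mR−mL=-90/89 → turn -1·90°

0 45/89 45/109 13815/19402 -5805/19402 -4 -1 S
1 10/29 90/157 2875/4553 -265/4553 -4 -2 W
2 45/104 9/16 297/416 -63/416 -5 -2 N
3 18/25 90/221 5103/5525 -2853/5525 -5 -1 E
4 45/89 45/109 13815/19402 -5805/19402 -4 -1 S
final -4 -2 W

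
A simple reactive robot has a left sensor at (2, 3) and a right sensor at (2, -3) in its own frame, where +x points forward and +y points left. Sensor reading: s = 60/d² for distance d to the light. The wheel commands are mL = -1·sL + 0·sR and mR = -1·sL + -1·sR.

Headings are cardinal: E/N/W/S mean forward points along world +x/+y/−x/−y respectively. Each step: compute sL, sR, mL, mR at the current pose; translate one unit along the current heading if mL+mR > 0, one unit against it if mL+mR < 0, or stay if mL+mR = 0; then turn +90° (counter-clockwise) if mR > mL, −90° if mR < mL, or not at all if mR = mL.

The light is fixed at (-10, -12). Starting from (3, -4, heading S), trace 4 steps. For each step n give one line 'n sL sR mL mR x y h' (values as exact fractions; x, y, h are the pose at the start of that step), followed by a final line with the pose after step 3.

0 15/73 15/34 -15/73 -1605/2482 3 -4 S
1 60/157 12/53 -60/157 -5064/8321 3 -3 W
2 30/121 6/41 -30/121 -1956/4961 4 -3 N
3 60/377 60/281 -60/377 -39480/105937 4 -4 E
final 3 -4 S

n=0: pose=(3,-4,S); sL=15/73, sR=15/34; mL=-15/73, mR=-1605/2482; mL+mR=-2115/2482 → advance -1; mR−mL=-15/34 → turn -1·90°
n=1: pose=(3,-3,W); sL=60/157, sR=12/53; mL=-60/157, mR=-5064/8321; mL+mR=-8244/8321 → advance -1; mR−mL=-12/53 → turn -1·90°
n=2: pose=(4,-3,N); sL=30/121, sR=6/41; mL=-30/121, mR=-1956/4961; mL+mR=-3186/4961 → advance -1; mR−mL=-6/41 → turn -1·90°
n=3: pose=(4,-4,E); sL=60/377, sR=60/281; mL=-60/377, mR=-39480/105937; mL+mR=-56340/105937 → advance -1; mR−mL=-60/281 → turn -1·90°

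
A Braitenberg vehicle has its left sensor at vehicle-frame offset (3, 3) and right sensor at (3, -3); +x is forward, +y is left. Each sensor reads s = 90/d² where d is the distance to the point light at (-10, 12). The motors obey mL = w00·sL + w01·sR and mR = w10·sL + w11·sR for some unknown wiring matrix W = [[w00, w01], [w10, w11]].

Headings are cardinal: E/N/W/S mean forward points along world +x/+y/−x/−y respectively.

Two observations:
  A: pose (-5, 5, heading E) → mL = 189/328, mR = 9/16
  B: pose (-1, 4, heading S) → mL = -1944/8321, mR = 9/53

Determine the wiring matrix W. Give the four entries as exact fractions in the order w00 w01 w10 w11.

obs A: pose=(-5,5,E) → sL=9/8, sR=45/82, mL=189/328, mR=9/16
obs B: pose=(-1,4,S) → sL=18/53, sR=90/157, mL=-1944/8321, mR=9/53
sensor matrix S = [[9/8, 45/82], [18/53, 90/157]]; det S = 625725/1364644
solve [mL_A; mL_B] = S·[w00; w01] and [mR_A; mR_B] = S·[w10; w11]:
  w00 = 1, w01 = -1, w10 = 1/2, w11 = 0

1 -1 1/2 0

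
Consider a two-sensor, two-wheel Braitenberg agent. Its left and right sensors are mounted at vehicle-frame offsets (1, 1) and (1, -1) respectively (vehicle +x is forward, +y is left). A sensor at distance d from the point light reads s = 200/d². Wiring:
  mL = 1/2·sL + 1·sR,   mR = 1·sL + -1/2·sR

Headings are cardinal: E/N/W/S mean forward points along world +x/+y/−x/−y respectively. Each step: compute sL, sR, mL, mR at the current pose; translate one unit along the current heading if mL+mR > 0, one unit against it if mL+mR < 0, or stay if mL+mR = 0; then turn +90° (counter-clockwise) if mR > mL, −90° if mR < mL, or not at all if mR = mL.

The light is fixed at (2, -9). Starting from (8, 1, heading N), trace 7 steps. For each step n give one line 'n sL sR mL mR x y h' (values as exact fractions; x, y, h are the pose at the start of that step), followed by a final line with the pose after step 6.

n=0: pose=(8,1,N); sL=100/73, sR=20/17; mL=2310/1241, mR=970/1241; mL+mR=3280/1241 → advance +1; mR−mL=-1340/1241 → turn -1·90°
n=1: pose=(8,2,E); sL=200/193, sR=200/149; mL=53500/28757, mR=10500/28757; mL+mR=64000/28757 → advance +1; mR−mL=-43000/28757 → turn -1·90°
n=2: pose=(9,2,S); sL=50/41, sR=25/17; mL=1450/697, mR=675/1394; mL+mR=3575/1394 → advance +1; mR−mL=-2225/1394 → turn -1·90°
n=3: pose=(9,1,W); sL=200/117, sR=200/157; mL=39100/18369, mR=19700/18369; mL+mR=19600/6123 → advance +1; mR−mL=-19400/18369 → turn -1·90°
n=4: pose=(8,1,N); sL=100/73, sR=20/17; mL=2310/1241, mR=970/1241; mL+mR=3280/1241 → advance +1; mR−mL=-1340/1241 → turn -1·90°
n=5: pose=(8,2,E); sL=200/193, sR=200/149; mL=53500/28757, mR=10500/28757; mL+mR=64000/28757 → advance +1; mR−mL=-43000/28757 → turn -1·90°
n=6: pose=(9,2,S); sL=50/41, sR=25/17; mL=1450/697, mR=675/1394; mL+mR=3575/1394 → advance +1; mR−mL=-2225/1394 → turn -1·90°

0 100/73 20/17 2310/1241 970/1241 8 1 N
1 200/193 200/149 53500/28757 10500/28757 8 2 E
2 50/41 25/17 1450/697 675/1394 9 2 S
3 200/117 200/157 39100/18369 19700/18369 9 1 W
4 100/73 20/17 2310/1241 970/1241 8 1 N
5 200/193 200/149 53500/28757 10500/28757 8 2 E
6 50/41 25/17 1450/697 675/1394 9 2 S
final 9 1 W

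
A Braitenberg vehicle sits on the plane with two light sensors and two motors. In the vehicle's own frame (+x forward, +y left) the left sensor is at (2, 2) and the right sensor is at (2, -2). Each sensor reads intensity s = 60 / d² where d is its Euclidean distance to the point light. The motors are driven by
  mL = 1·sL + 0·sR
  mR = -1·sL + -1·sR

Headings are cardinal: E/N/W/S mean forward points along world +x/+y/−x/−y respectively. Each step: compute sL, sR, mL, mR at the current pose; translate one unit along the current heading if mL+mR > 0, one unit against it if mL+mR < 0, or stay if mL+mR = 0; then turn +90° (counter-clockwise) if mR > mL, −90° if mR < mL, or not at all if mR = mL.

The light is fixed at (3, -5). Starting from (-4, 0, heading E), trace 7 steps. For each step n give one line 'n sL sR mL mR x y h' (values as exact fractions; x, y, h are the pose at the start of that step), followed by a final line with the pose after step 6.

0 30/37 30/17 30/37 -1620/629 -4 0 E
1 4/3 60/109 4/3 -616/327 -5 0 S
2 15/29 15/41 15/29 -1050/1189 -5 1 W
3 12/29 60/89 12/29 -2808/2581 -4 1 N
4 30/37 30/17 30/37 -1620/629 -4 0 E
5 4/3 60/109 4/3 -616/327 -5 0 S
6 15/29 15/41 15/29 -1050/1189 -5 1 W
final -4 1 N

n=0: pose=(-4,0,E); sL=30/37, sR=30/17; mL=30/37, mR=-1620/629; mL+mR=-30/17 → advance -1; mR−mL=-2130/629 → turn -1·90°
n=1: pose=(-5,0,S); sL=4/3, sR=60/109; mL=4/3, mR=-616/327; mL+mR=-60/109 → advance -1; mR−mL=-1052/327 → turn -1·90°
n=2: pose=(-5,1,W); sL=15/29, sR=15/41; mL=15/29, mR=-1050/1189; mL+mR=-15/41 → advance -1; mR−mL=-1665/1189 → turn -1·90°
n=3: pose=(-4,1,N); sL=12/29, sR=60/89; mL=12/29, mR=-2808/2581; mL+mR=-60/89 → advance -1; mR−mL=-3876/2581 → turn -1·90°
n=4: pose=(-4,0,E); sL=30/37, sR=30/17; mL=30/37, mR=-1620/629; mL+mR=-30/17 → advance -1; mR−mL=-2130/629 → turn -1·90°
n=5: pose=(-5,0,S); sL=4/3, sR=60/109; mL=4/3, mR=-616/327; mL+mR=-60/109 → advance -1; mR−mL=-1052/327 → turn -1·90°
n=6: pose=(-5,1,W); sL=15/29, sR=15/41; mL=15/29, mR=-1050/1189; mL+mR=-15/41 → advance -1; mR−mL=-1665/1189 → turn -1·90°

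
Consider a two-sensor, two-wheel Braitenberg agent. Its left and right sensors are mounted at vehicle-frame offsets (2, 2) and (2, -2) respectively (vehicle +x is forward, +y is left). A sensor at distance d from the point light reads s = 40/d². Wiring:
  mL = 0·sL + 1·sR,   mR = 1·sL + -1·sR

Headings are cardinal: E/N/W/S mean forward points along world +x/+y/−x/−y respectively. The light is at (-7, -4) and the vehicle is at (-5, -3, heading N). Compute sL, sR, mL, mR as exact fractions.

40/9 8/5 8/5 128/45

left sensor world pos  = (-7, -1); dL² = 9
right sensor world pos = (-3, -1); dR² = 25
sL = 40/9 = 40/9
sR = 40/25 = 8/5
mL = 0·sL + 1·sR = 8/5
mR = 1·sL + -1·sR = 128/45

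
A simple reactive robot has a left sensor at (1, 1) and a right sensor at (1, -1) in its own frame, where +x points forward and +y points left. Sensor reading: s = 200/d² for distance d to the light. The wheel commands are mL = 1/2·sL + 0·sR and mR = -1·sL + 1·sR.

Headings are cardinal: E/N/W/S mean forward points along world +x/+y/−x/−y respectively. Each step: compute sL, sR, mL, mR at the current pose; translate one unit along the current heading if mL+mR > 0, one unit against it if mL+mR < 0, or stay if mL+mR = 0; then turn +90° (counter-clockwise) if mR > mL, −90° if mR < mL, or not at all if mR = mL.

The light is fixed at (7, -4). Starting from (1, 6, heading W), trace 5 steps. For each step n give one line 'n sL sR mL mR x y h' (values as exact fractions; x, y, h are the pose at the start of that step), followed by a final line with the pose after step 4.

n=0: pose=(1,6,W); sL=20/13, sR=20/17; mL=10/13, mR=-80/221; mL+mR=90/221 → advance +1; mR−mL=-250/221 → turn -1·90°
n=1: pose=(0,6,N); sL=40/37, sR=200/157; mL=20/37, mR=1120/5809; mL+mR=4260/5809 → advance +1; mR−mL=-2020/5809 → turn -1·90°
n=2: pose=(0,7,E); sL=10/9, sR=25/17; mL=5/9, mR=55/153; mL+mR=140/153 → advance +1; mR−mL=-10/51 → turn -1·90°
n=3: pose=(1,7,S); sL=8/5, sR=200/149; mL=4/5, mR=-192/745; mL+mR=404/745 → advance +1; mR−mL=-788/745 → turn -1·90°
n=4: pose=(1,6,W); sL=20/13, sR=20/17; mL=10/13, mR=-80/221; mL+mR=90/221 → advance +1; mR−mL=-250/221 → turn -1·90°

0 20/13 20/17 10/13 -80/221 1 6 W
1 40/37 200/157 20/37 1120/5809 0 6 N
2 10/9 25/17 5/9 55/153 0 7 E
3 8/5 200/149 4/5 -192/745 1 7 S
4 20/13 20/17 10/13 -80/221 1 6 W
final 0 6 N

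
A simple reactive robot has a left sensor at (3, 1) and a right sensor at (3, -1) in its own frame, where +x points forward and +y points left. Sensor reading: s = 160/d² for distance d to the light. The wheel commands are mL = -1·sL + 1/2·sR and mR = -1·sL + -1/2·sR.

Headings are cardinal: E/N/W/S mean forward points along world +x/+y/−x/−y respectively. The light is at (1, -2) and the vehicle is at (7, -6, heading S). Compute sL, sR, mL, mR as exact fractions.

left sensor world pos  = (8, -9); dL² = 98
right sensor world pos = (6, -9); dR² = 74
sL = 160/98 = 80/49
sR = 160/74 = 80/37
mL = -1·sL + 1/2·sR = -1000/1813
mR = -1·sL + -1/2·sR = -4920/1813

80/49 80/37 -1000/1813 -4920/1813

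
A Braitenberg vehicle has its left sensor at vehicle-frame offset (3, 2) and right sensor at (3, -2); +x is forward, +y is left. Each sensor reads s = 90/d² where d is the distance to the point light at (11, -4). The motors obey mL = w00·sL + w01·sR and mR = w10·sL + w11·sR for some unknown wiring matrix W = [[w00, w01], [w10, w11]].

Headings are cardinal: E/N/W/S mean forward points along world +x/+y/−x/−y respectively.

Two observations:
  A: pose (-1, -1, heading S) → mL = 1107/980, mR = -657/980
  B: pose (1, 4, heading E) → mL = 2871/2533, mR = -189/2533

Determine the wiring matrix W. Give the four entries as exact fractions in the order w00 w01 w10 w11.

1 1/2 -1 1/2

obs A: pose=(-1,-1,S) → sL=9/10, sR=45/98, mL=1107/980, mR=-657/980
obs B: pose=(1,4,E) → sL=90/149, sR=18/17, mL=2871/2533, mR=-189/2533
sensor matrix S = [[9/10, 45/98], [90/149, 18/17]]; det S = 419256/620585
solve [mL_A; mL_B] = S·[w00; w01] and [mR_A; mR_B] = S·[w10; w11]:
  w00 = 1, w01 = 1/2, w10 = -1, w11 = 1/2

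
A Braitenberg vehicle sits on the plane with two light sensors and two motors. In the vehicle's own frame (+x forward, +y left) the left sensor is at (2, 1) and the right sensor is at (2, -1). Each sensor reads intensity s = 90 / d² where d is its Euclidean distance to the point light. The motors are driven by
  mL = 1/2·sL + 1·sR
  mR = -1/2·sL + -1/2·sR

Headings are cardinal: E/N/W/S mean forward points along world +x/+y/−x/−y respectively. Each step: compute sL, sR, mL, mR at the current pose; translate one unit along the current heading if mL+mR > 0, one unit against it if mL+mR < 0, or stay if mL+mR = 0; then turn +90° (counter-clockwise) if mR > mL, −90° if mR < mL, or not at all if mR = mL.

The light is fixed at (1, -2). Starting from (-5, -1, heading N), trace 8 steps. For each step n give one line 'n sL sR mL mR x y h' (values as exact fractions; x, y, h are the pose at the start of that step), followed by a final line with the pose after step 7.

0 45/29 45/17 3375/986 -1035/493 -5 -1 N
1 18/5 90/17 603/85 -378/85 -5 0 E
2 45/8 5/2 85/16 -65/16 -4 0 S
3 90/49 90/53 6795/2597 -4590/2597 -4 -1 W
4 45/29 45/17 3375/986 -1035/493 -5 -1 N
5 18/5 90/17 603/85 -378/85 -5 0 E
6 45/8 5/2 85/16 -65/16 -4 0 S
7 90/49 90/53 6795/2597 -4590/2597 -4 -1 W
final -5 -1 N

n=0: pose=(-5,-1,N); sL=45/29, sR=45/17; mL=3375/986, mR=-1035/493; mL+mR=45/34 → advance +1; mR−mL=-5445/986 → turn -1·90°
n=1: pose=(-5,0,E); sL=18/5, sR=90/17; mL=603/85, mR=-378/85; mL+mR=45/17 → advance +1; mR−mL=-981/85 → turn -1·90°
n=2: pose=(-4,0,S); sL=45/8, sR=5/2; mL=85/16, mR=-65/16; mL+mR=5/4 → advance +1; mR−mL=-75/8 → turn -1·90°
n=3: pose=(-4,-1,W); sL=90/49, sR=90/53; mL=6795/2597, mR=-4590/2597; mL+mR=45/53 → advance +1; mR−mL=-11385/2597 → turn -1·90°
n=4: pose=(-5,-1,N); sL=45/29, sR=45/17; mL=3375/986, mR=-1035/493; mL+mR=45/34 → advance +1; mR−mL=-5445/986 → turn -1·90°
n=5: pose=(-5,0,E); sL=18/5, sR=90/17; mL=603/85, mR=-378/85; mL+mR=45/17 → advance +1; mR−mL=-981/85 → turn -1·90°
n=6: pose=(-4,0,S); sL=45/8, sR=5/2; mL=85/16, mR=-65/16; mL+mR=5/4 → advance +1; mR−mL=-75/8 → turn -1·90°
n=7: pose=(-4,-1,W); sL=90/49, sR=90/53; mL=6795/2597, mR=-4590/2597; mL+mR=45/53 → advance +1; mR−mL=-11385/2597 → turn -1·90°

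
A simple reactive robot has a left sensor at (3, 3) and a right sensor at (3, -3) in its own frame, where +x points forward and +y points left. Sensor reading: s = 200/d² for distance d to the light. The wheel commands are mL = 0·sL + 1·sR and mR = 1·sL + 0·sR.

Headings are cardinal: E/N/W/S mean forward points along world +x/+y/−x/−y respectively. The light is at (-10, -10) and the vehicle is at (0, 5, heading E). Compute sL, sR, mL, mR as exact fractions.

left sensor world pos  = (3, 8); dL² = 493
right sensor world pos = (3, 2); dR² = 313
sL = 200/493 = 200/493
sR = 200/313 = 200/313
mL = 0·sL + 1·sR = 200/313
mR = 1·sL + 0·sR = 200/493

200/493 200/313 200/313 200/493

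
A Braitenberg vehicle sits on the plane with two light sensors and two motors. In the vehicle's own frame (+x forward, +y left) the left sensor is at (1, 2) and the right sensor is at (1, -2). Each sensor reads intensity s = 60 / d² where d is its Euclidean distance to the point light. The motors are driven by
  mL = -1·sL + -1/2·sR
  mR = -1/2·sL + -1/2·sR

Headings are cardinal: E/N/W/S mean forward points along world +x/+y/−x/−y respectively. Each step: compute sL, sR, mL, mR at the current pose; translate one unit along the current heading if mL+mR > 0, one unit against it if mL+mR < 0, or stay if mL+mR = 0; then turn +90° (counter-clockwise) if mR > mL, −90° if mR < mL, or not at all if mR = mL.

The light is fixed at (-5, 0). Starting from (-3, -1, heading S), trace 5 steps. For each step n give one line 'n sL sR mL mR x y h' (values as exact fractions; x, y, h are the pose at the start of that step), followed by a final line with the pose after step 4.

0 3 15 -21/2 -9 -3 -1 S
1 60/13 60/13 -90/13 -60/13 -3 0 E
2 30 6 -33 -18 -4 0 N
3 20/3 60 -110/3 -100/3 -4 -1 W
4 3 15 -21/2 -9 -3 -1 S
final -3 0 E

n=0: pose=(-3,-1,S); sL=3, sR=15; mL=-21/2, mR=-9; mL+mR=-39/2 → advance -1; mR−mL=3/2 → turn +1·90°
n=1: pose=(-3,0,E); sL=60/13, sR=60/13; mL=-90/13, mR=-60/13; mL+mR=-150/13 → advance -1; mR−mL=30/13 → turn +1·90°
n=2: pose=(-4,0,N); sL=30, sR=6; mL=-33, mR=-18; mL+mR=-51 → advance -1; mR−mL=15 → turn +1·90°
n=3: pose=(-4,-1,W); sL=20/3, sR=60; mL=-110/3, mR=-100/3; mL+mR=-70 → advance -1; mR−mL=10/3 → turn +1·90°
n=4: pose=(-3,-1,S); sL=3, sR=15; mL=-21/2, mR=-9; mL+mR=-39/2 → advance -1; mR−mL=3/2 → turn +1·90°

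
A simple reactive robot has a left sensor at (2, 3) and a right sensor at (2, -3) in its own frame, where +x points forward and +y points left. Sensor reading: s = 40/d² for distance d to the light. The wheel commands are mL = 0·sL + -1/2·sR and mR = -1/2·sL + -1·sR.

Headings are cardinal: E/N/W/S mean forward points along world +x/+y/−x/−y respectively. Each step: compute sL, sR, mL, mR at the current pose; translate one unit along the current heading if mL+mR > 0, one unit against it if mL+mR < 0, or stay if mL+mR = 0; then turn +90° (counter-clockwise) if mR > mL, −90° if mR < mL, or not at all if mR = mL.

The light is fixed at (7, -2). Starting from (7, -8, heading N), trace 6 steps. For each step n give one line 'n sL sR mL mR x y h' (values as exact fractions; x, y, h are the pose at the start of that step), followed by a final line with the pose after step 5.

n=0: pose=(7,-8,N); sL=8/5, sR=8/5; mL=-4/5, mR=-12/5; mL+mR=-16/5 → advance -1; mR−mL=-8/5 → turn -1·90°
n=1: pose=(7,-9,E); sL=2, sR=5/13; mL=-5/26, mR=-18/13; mL+mR=-41/26 → advance -1; mR−mL=-31/26 → turn -1·90°
n=2: pose=(6,-9,S); sL=8/17, sR=40/97; mL=-20/97, mR=-1068/1649; mL+mR=-1408/1649 → advance -1; mR−mL=-728/1649 → turn -1·90°
n=3: pose=(6,-8,W); sL=4/9, sR=20/9; mL=-10/9, mR=-22/9; mL+mR=-32/9 → advance -1; mR−mL=-4/3 → turn -1·90°
n=4: pose=(7,-8,N); sL=8/5, sR=8/5; mL=-4/5, mR=-12/5; mL+mR=-16/5 → advance -1; mR−mL=-8/5 → turn -1·90°
n=5: pose=(7,-9,E); sL=2, sR=5/13; mL=-5/26, mR=-18/13; mL+mR=-41/26 → advance -1; mR−mL=-31/26 → turn -1·90°

0 8/5 8/5 -4/5 -12/5 7 -8 N
1 2 5/13 -5/26 -18/13 7 -9 E
2 8/17 40/97 -20/97 -1068/1649 6 -9 S
3 4/9 20/9 -10/9 -22/9 6 -8 W
4 8/5 8/5 -4/5 -12/5 7 -8 N
5 2 5/13 -5/26 -18/13 7 -9 E
final 6 -9 S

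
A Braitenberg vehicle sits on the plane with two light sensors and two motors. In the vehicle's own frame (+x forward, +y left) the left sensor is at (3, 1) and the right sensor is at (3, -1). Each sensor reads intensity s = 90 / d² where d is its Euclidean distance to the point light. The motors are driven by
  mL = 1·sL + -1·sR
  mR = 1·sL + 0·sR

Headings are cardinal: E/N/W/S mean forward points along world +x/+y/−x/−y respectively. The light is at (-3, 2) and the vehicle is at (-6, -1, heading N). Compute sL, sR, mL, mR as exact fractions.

left sensor world pos  = (-7, 2); dL² = 16
right sensor world pos = (-5, 2); dR² = 4
sL = 90/16 = 45/8
sR = 90/4 = 45/2
mL = 1·sL + -1·sR = -135/8
mR = 1·sL + 0·sR = 45/8

45/8 45/2 -135/8 45/8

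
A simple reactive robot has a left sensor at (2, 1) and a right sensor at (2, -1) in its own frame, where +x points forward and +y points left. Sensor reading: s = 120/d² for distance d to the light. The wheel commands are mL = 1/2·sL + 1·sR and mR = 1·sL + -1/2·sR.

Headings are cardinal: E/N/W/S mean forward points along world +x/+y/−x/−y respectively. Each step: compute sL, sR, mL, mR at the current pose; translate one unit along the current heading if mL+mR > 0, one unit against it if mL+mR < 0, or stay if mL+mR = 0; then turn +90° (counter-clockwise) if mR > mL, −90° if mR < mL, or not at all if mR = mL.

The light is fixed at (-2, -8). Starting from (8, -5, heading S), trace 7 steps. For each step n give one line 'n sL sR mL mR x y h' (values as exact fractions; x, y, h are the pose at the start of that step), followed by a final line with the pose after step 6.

n=0: pose=(8,-5,S); sL=60/61, sR=60/41; mL=4890/2501, mR=630/2501; mL+mR=5520/2501 → advance +1; mR−mL=-4260/2501 → turn -1·90°
n=1: pose=(8,-6,W); sL=24/13, sR=120/73; mL=2436/949, mR=972/949; mL+mR=3408/949 → advance +1; mR−mL=-1464/949 → turn -1·90°
n=2: pose=(7,-6,N); sL=3/2, sR=30/29; mL=207/116, mR=57/58; mL+mR=321/116 → advance +1; mR−mL=-93/116 → turn -1·90°
n=3: pose=(7,-5,E); sL=120/137, sR=24/25; mL=4788/3425, mR=1356/3425; mL+mR=6144/3425 → advance +1; mR−mL=-3432/3425 → turn -1·90°
n=4: pose=(8,-5,S); sL=60/61, sR=60/41; mL=4890/2501, mR=630/2501; mL+mR=5520/2501 → advance +1; mR−mL=-4260/2501 → turn -1·90°
n=5: pose=(8,-6,W); sL=24/13, sR=120/73; mL=2436/949, mR=972/949; mL+mR=3408/949 → advance +1; mR−mL=-1464/949 → turn -1·90°
n=6: pose=(7,-6,N); sL=3/2, sR=30/29; mL=207/116, mR=57/58; mL+mR=321/116 → advance +1; mR−mL=-93/116 → turn -1·90°

0 60/61 60/41 4890/2501 630/2501 8 -5 S
1 24/13 120/73 2436/949 972/949 8 -6 W
2 3/2 30/29 207/116 57/58 7 -6 N
3 120/137 24/25 4788/3425 1356/3425 7 -5 E
4 60/61 60/41 4890/2501 630/2501 8 -5 S
5 24/13 120/73 2436/949 972/949 8 -6 W
6 3/2 30/29 207/116 57/58 7 -6 N
final 7 -5 E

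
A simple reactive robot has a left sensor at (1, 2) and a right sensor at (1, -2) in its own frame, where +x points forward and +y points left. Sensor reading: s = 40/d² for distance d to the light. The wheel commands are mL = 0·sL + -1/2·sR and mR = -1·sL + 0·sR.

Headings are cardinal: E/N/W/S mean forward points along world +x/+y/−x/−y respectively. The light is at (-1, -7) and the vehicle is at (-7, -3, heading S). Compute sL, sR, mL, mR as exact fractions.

8/5 40/73 -20/73 -8/5

left sensor world pos  = (-5, -4); dL² = 25
right sensor world pos = (-9, -4); dR² = 73
sL = 40/25 = 8/5
sR = 40/73 = 40/73
mL = 0·sL + -1/2·sR = -20/73
mR = -1·sL + 0·sR = -8/5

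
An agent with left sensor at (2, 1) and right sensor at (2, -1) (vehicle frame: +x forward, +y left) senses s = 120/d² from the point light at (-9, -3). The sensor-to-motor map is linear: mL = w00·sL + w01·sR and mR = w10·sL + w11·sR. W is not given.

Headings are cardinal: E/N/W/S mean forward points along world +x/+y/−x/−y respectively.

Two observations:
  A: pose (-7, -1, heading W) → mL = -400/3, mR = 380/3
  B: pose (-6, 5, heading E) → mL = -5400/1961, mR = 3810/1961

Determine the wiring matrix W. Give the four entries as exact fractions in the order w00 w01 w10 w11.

obs A: pose=(-7,-1,W) → sL=120, sR=40/3, mL=-400/3, mR=380/3
obs B: pose=(-6,5,E) → sL=60/53, sR=60/37, mL=-5400/1961, mR=3810/1961
sensor matrix S = [[120, 40/3], [60/53, 60/37]]; det S = 352000/1961
solve [mL_A; mL_B] = S·[w00; w01] and [mR_A; mR_B] = S·[w10; w11]:
  w00 = -1, w01 = -1, w10 = 1, w11 = 1/2

-1 -1 1 1/2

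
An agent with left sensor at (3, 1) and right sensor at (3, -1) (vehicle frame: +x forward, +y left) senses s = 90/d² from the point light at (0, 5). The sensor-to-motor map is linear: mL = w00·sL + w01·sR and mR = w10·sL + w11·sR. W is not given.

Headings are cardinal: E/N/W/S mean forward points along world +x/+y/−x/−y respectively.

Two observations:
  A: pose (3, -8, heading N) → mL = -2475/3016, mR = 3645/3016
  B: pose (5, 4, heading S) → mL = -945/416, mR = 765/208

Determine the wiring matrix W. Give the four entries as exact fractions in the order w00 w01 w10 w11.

obs A: pose=(3,-8,N) → sL=45/52, sR=45/58, mL=-2475/3016, mR=3645/3016
obs B: pose=(5,4,S) → sL=45/26, sR=45/16, mL=-945/416, mR=765/208
sensor matrix S = [[45/52, 45/58], [45/26, 45/16]]; det S = 2025/1856
solve [mL_A; mL_B] = S·[w00; w01] and [mR_A; mR_B] = S·[w10; w11]:
  w00 = -1/2, w01 = -1/2, w10 = 1/2, w11 = 1

-1/2 -1/2 1/2 1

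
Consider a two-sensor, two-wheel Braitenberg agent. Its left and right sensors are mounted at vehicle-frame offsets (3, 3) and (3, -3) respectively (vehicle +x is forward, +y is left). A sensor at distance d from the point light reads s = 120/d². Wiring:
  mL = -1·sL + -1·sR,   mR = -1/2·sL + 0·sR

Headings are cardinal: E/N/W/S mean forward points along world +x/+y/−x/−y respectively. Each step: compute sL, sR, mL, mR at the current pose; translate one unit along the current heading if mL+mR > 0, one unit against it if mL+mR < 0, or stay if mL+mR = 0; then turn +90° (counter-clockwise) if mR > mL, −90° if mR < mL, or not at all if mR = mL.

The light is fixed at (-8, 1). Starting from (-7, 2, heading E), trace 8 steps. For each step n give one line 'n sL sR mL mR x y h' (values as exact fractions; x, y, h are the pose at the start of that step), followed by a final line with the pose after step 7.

0 15/4 6 -39/4 -15/8 -7 2 E
1 24/5 24/5 -48/5 -12/5 -8 2 N
2 20/3 20/3 -40/3 -10/3 -8 1 W
3 24/5 120/13 -912/65 -12/5 -7 1 S
4 15/4 6 -39/4 -15/8 -7 2 E
5 24/5 24/5 -48/5 -12/5 -8 2 N
6 20/3 20/3 -40/3 -10/3 -8 1 W
7 24/5 120/13 -912/65 -12/5 -7 1 S
final -7 2 E

n=0: pose=(-7,2,E); sL=15/4, sR=6; mL=-39/4, mR=-15/8; mL+mR=-93/8 → advance -1; mR−mL=63/8 → turn +1·90°
n=1: pose=(-8,2,N); sL=24/5, sR=24/5; mL=-48/5, mR=-12/5; mL+mR=-12 → advance -1; mR−mL=36/5 → turn +1·90°
n=2: pose=(-8,1,W); sL=20/3, sR=20/3; mL=-40/3, mR=-10/3; mL+mR=-50/3 → advance -1; mR−mL=10 → turn +1·90°
n=3: pose=(-7,1,S); sL=24/5, sR=120/13; mL=-912/65, mR=-12/5; mL+mR=-1068/65 → advance -1; mR−mL=756/65 → turn +1·90°
n=4: pose=(-7,2,E); sL=15/4, sR=6; mL=-39/4, mR=-15/8; mL+mR=-93/8 → advance -1; mR−mL=63/8 → turn +1·90°
n=5: pose=(-8,2,N); sL=24/5, sR=24/5; mL=-48/5, mR=-12/5; mL+mR=-12 → advance -1; mR−mL=36/5 → turn +1·90°
n=6: pose=(-8,1,W); sL=20/3, sR=20/3; mL=-40/3, mR=-10/3; mL+mR=-50/3 → advance -1; mR−mL=10 → turn +1·90°
n=7: pose=(-7,1,S); sL=24/5, sR=120/13; mL=-912/65, mR=-12/5; mL+mR=-1068/65 → advance -1; mR−mL=756/65 → turn +1·90°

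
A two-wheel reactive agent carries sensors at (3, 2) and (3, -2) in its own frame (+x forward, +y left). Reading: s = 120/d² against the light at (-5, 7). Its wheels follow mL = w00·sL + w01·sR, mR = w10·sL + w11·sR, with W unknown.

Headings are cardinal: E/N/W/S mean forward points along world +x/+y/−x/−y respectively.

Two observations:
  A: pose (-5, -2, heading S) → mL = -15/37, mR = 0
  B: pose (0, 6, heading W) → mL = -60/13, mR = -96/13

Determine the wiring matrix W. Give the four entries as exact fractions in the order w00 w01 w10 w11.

obs A: pose=(-5,-2,S) → sL=30/37, sR=30/37, mL=-15/37, mR=0
obs B: pose=(0,6,W) → sL=120/13, sR=24, mL=-60/13, mR=-96/13
sensor matrix S = [[30/37, 30/37], [120/13, 24]]; det S = 5760/481
solve [mL_A; mL_B] = S·[w00; w01] and [mR_A; mR_B] = S·[w10; w11]:
  w00 = -1/2, w01 = 0, w10 = 1/2, w11 = -1/2

-1/2 0 1/2 -1/2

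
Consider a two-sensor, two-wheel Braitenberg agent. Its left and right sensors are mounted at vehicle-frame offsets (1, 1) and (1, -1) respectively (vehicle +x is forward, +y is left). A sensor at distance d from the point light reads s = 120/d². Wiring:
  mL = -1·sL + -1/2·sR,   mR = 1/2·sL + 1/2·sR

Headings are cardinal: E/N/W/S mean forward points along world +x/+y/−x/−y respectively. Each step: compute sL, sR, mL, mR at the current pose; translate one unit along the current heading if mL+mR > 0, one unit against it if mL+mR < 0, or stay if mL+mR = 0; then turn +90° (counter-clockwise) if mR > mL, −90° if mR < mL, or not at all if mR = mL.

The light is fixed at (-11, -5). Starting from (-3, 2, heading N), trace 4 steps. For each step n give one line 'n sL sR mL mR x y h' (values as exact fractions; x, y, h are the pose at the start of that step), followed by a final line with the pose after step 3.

n=0: pose=(-3,2,N); sL=120/113, sR=24/29; mL=-4836/3277, mR=3096/3277; mL+mR=-60/113 → advance -1; mR−mL=7932/3277 → turn +1·90°
n=1: pose=(-3,1,W); sL=60/37, sR=60/49; mL=-4050/1813, mR=2580/1813; mL+mR=-30/37 → advance -1; mR−mL=6630/1813 → turn +1·90°
n=2: pose=(-2,1,S); sL=24/25, sR=120/89; mL=-3636/2225, mR=2568/2225; mL+mR=-12/25 → advance -1; mR−mL=6204/2225 → turn +1·90°
n=3: pose=(-2,2,E); sL=30/41, sR=15/17; mL=-1635/1394, mR=1125/1394; mL+mR=-15/41 → advance -1; mR−mL=1380/697 → turn +1·90°

0 120/113 24/29 -4836/3277 3096/3277 -3 2 N
1 60/37 60/49 -4050/1813 2580/1813 -3 1 W
2 24/25 120/89 -3636/2225 2568/2225 -2 1 S
3 30/41 15/17 -1635/1394 1125/1394 -2 2 E
final -3 2 N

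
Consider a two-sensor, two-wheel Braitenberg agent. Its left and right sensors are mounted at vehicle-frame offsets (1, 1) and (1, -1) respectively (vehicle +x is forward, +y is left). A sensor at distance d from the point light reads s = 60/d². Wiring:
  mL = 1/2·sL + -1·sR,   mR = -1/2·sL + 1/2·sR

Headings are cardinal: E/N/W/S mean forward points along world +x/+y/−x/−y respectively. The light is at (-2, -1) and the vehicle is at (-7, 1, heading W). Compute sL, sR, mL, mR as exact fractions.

left sensor world pos  = (-8, 0); dL² = 37
right sensor world pos = (-8, 2); dR² = 45
sL = 60/37 = 60/37
sR = 60/45 = 4/3
mL = 1/2·sL + -1·sR = -58/111
mR = -1/2·sL + 1/2·sR = -16/111

60/37 4/3 -58/111 -16/111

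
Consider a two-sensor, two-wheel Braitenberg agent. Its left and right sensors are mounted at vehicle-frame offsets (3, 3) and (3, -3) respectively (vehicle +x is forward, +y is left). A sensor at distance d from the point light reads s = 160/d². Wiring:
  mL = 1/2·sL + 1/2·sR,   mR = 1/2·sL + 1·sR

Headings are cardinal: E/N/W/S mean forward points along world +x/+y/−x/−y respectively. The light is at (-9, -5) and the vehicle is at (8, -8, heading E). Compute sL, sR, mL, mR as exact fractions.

left sensor world pos  = (11, -5); dL² = 400
right sensor world pos = (11, -11); dR² = 436
sL = 160/400 = 2/5
sR = 160/436 = 40/109
mL = 1/2·sL + 1/2·sR = 209/545
mR = 1/2·sL + 1·sR = 309/545

2/5 40/109 209/545 309/545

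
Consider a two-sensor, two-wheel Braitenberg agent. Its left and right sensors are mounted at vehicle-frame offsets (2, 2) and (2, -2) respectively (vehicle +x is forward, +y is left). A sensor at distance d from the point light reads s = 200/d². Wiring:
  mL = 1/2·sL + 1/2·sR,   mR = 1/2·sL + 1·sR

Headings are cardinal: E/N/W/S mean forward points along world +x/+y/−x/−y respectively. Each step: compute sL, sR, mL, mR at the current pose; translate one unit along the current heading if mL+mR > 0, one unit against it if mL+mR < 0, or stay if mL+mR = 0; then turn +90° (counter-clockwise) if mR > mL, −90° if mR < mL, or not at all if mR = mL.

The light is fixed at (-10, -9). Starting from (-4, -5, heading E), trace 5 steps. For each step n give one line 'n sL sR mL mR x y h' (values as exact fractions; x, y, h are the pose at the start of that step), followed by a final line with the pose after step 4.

0 2 50/17 42/17 67/17 -4 -5 E
1 200/61 200/117 17800/7137 23900/7137 -3 -5 N
2 100/17 100/37 2700/629 3550/629 -3 -4 W
3 200/73 8 392/73 684/73 -4 -4 S
4 2 50/17 42/17 67/17 -4 -5 E
final -3 -5 N

n=0: pose=(-4,-5,E); sL=2, sR=50/17; mL=42/17, mR=67/17; mL+mR=109/17 → advance +1; mR−mL=25/17 → turn +1·90°
n=1: pose=(-3,-5,N); sL=200/61, sR=200/117; mL=17800/7137, mR=23900/7137; mL+mR=13900/2379 → advance +1; mR−mL=100/117 → turn +1·90°
n=2: pose=(-3,-4,W); sL=100/17, sR=100/37; mL=2700/629, mR=3550/629; mL+mR=6250/629 → advance +1; mR−mL=50/37 → turn +1·90°
n=3: pose=(-4,-4,S); sL=200/73, sR=8; mL=392/73, mR=684/73; mL+mR=1076/73 → advance +1; mR−mL=4 → turn +1·90°
n=4: pose=(-4,-5,E); sL=2, sR=50/17; mL=42/17, mR=67/17; mL+mR=109/17 → advance +1; mR−mL=25/17 → turn +1·90°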